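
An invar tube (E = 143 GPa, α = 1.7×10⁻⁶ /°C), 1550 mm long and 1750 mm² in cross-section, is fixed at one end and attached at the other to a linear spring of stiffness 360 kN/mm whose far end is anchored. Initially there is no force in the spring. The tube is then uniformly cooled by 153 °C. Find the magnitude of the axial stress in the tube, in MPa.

σ ≈ 25.7 MPa (tensile)

If the spring were absent the tube would shorten by αΔT L = 1.7×10⁻⁶ × 153 × 1550 = 0.4032 mm.
Let P be the tensile force in the spring. The tube extends elastically by PL/(AE) and the spring stretches by P/k; together these equal δ_free.
P [ L/(AE) + 1/k ] = δ_free → P [ 1550/(1750×143×10³) + 1/(360×10³) ] = 0.4032.
P = 0.4032 / 8.972×10⁻⁶ = 44940 N.
σ = P/A = 44940/1750 = 25.68 MPa.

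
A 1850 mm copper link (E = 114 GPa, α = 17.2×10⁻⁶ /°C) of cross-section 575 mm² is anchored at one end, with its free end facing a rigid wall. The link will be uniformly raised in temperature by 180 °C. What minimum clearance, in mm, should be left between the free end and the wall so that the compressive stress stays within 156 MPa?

With no wall the link would lengthen by αΔT L = 17.2×10⁻⁶ × 180 × 1850 = 5.728 mm.
At the allowable stress the elastic shortening the wall may impose is σL/E = 156 × 1850 / (114×10³) = 2.532 mm.
So the gap has to take up the difference, g_min = δ_free − σL/E = 5.728 − 2.532 = 3.196 mm.

g ≈ 3.2 mm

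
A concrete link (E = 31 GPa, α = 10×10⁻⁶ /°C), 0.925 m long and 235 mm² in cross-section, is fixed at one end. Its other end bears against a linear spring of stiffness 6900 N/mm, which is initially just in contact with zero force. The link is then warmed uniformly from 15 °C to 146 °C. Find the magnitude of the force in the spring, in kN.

P ≈ 4.46 kN

The unrestrained thermal change is αΔT L = 10×10⁻⁶ × 131 × 925 = 1.212 mm.
With a force P in the spring, the elastic change of the link is PL/(AE) and that of the spring is P/k; compatibility requires their sum to equal δ_free.
So P = δ_free / [L/(AE) + 1/k] = 1.212 / [ 925/(235×31×10³) + 1/(6900) ].
P = 1.212 / 0.0002719 = 4457 N.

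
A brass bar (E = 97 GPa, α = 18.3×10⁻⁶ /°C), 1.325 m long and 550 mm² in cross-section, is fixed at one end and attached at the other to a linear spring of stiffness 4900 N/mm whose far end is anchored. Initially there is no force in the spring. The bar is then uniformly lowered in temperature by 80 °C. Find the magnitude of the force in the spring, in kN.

If the spring were absent the bar would shorten by αΔT L = 18.3×10⁻⁶ × 80 × 1325 = 1.94 mm.
Let P be the tensile force in the spring. The bar extends elastically by PL/(AE) and the spring stretches by P/k; together these equal δ_free.
So P = δ_free / [L/(AE) + 1/k] = 1.94 / [ 1325/(550×97×10³) + 1/(4900) ].
P = 1.94 / 0.0002289 = 8474 N.

P ≈ 8.47 kN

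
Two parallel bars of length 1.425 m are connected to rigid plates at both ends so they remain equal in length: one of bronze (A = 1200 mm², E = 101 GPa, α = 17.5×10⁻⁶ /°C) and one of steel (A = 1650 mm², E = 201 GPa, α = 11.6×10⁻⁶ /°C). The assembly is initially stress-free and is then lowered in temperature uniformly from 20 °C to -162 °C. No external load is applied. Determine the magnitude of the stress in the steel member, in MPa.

Equilibrium of a rigid end plate with no external load gives equal and opposite internal forces ±P in the two members. Since α_{bronze} > α_{steel}, cooling drives the bronze into tension and the steel into compression.
Equating the net (thermal + elastic) strains gives |α₁ − α₂|·ΔT = P·[1/(A₁E₁) + 1/(A₂E₂)].
|α₁ − α₂|·ΔT = 5.9×10⁻⁶ × 182 = 0.001074.
1/(A₁E₁) + 1/(A₂E₂) = 1/(1200×101×10³) + 1/(1650×201×10³) = 1.127×10⁻⁸ N⁻¹.
So P = 0.001074 / 1.127×10⁻⁸ = 95.31 kN.
σ_{steel} = P/A₂ = 95310/1650 = 57.77 MPa, compressive.

σ ≈ 57.8 MPa (compressive)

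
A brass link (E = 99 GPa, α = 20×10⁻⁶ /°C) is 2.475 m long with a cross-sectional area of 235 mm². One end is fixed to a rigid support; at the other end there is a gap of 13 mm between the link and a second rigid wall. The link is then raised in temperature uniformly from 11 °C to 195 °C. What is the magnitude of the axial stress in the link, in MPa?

If the wall were absent the link would grow by αΔT L = 20×10⁻⁶ × 184 × 2475 = 9.108 mm.
This is smaller than the 13 mm clearance, so the link expands freely without reaching the stop — the stress is zero.

σ ≈ 0 MPa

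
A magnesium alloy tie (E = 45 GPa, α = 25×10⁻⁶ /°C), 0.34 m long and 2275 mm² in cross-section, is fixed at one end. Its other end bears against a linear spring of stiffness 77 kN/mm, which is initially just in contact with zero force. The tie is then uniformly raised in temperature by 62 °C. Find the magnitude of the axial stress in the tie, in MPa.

σ ≈ 14.2 MPa (compressive)

If the spring were absent the tie would lengthen by αΔT L = 25×10⁻⁶ × 62 × 340 = 0.527 mm.
With a force P in the spring, the elastic change of the tie is PL/(AE) and that of the spring is P/k; compatibility requires their sum to equal δ_free.
P [ L/(AE) + 1/k ] = δ_free → P [ 340/(2275×45×10³) + 1/(77×10³) ] = 0.527.
P = 0.527 / 1.631×10⁻⁵ = 32320 N.
σ = P/A = 32320/2275 = 14.2 MPa.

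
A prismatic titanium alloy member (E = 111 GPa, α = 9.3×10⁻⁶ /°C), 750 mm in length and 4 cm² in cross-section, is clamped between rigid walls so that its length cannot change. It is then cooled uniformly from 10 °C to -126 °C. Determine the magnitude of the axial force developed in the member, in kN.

Full restraint means ε = 0, so the stress is σ = EαΔT = 111×10³ × 9.3×10⁻⁶ × 136 = 140.4 MPa.
Then P = σA = 140.4 × 400 mm² = 56.16 kN, tensile.

P ≈ 56.2 kN (tensile)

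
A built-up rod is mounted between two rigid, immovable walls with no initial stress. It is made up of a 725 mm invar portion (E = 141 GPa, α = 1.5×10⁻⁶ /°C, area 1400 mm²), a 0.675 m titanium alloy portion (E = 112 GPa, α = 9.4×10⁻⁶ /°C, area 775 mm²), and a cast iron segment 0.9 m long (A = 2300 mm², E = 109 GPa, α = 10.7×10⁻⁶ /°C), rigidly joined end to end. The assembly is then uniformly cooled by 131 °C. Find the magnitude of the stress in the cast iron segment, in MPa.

Free thermal contraction of the whole bar: Σ αᵢΔT Lᵢ = 1.5×10⁻⁶×131×725 + 9.4×10⁻⁶×131×675 + 10.7×10⁻⁶×131×900 = 2.235 mm.
The rigid supports impose zero overall length change; the single axial force P common to all segments must satisfy P Σ Lᵢ/(AᵢEᵢ) = δ_free.
Σ Lᵢ/(AᵢEᵢ) = 725/(1400×141×10³) + 675/(775×112×10³) + 900/(2300×109×10³) = 1.504×10⁻⁵ mm/N.
So P = 2.235 / 1.504×10⁻⁵ = 148.6 kN, tensile.
σ_{cast iron} = P / A = 148600 / 2300 = 64.62 MPa.

σ ≈ 64.6 MPa (tensile)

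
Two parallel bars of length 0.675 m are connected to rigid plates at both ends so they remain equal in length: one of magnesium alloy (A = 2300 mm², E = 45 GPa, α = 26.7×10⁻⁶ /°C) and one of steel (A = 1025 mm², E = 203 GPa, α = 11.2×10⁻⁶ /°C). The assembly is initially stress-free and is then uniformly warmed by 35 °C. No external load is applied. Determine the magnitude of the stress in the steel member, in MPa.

σ ≈ 36.6 MPa (tensile)

Both members must finish at the same length. With the larger α, the magnesium alloy tends to over-expand; the plates restrain it, putting the magnesium alloy in compression and the steel in tension. With no external load the two internal forces are equal and opposite, magnitude P.
Compatibility of the two members (thermal + elastic change equal): (α₁ − α₂)ΔT = P·[1/(A₁E₁) + 1/(A₂E₂)].
|α₁ − α₂|·ΔT = 15.5×10⁻⁶ × 35 = 0.0005425.
1/(A₁E₁) + 1/(A₂E₂) = 1/(2300×45×10³) + 1/(1025×203×10³) = 1.447×10⁻⁸ N⁻¹.
P = 0.0005425 / 1.447×10⁻⁸ = 37500 N = 37.5 kN.
σ_{steel} = P/A₂ = 37500/1025 = 36.58 MPa, tensile.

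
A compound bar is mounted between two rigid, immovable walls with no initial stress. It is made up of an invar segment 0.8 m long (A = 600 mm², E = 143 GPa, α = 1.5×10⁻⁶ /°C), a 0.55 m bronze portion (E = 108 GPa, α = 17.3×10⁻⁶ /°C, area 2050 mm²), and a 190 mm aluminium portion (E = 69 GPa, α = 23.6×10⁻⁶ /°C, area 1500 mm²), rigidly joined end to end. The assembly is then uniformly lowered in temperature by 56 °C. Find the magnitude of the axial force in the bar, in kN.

With the walls removed the bar would change length by δ_free = Σ αᵢΔT Lᵢ = 1.5×10⁻⁶×56×800 + 17.3×10⁻⁶×56×550 + 23.6×10⁻⁶×56×190 = 0.8511 mm.
The rigid supports impose zero overall length change; the single axial force P common to all segments must satisfy P Σ Lᵢ/(AᵢEᵢ) = δ_free.
Σ Lᵢ/(AᵢEᵢ) = 800/(600×143×10³) + 550/(2050×108×10³) + 190/(1500×69×10³) = 1.364×10⁻⁵ mm/N.
So P = 0.8511 / 1.364×10⁻⁵ = 62.38 kN, tensile.

P ≈ 62.4 kN (tensile)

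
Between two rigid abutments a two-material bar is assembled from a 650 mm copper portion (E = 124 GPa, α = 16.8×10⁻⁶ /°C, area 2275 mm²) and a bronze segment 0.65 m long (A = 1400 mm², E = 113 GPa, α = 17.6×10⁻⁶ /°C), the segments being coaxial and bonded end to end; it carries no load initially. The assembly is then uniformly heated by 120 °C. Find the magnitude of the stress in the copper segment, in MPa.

σ ≈ 184 MPa (compressive)

Free thermal expansion of the whole bar: Σ αᵢΔT Lᵢ = 16.8×10⁻⁶×120×650 + 17.6×10⁻⁶×120×650 = 2.683 mm.
Since the ends are fixed, an axial force P builds up, equal in every segment, with P · Σ Lᵢ/(AᵢEᵢ) = δ_free.
Σ Lᵢ/(AᵢEᵢ) = 650/(2275×124×10³) + 650/(1400×113×10³) = 6.413×10⁻⁶ mm/N.
So P = 2.683 / 6.413×10⁻⁶ = 418.4 kN, compressive.
σ_{copper} = P / A = 418400 / 2275 = 183.9 MPa.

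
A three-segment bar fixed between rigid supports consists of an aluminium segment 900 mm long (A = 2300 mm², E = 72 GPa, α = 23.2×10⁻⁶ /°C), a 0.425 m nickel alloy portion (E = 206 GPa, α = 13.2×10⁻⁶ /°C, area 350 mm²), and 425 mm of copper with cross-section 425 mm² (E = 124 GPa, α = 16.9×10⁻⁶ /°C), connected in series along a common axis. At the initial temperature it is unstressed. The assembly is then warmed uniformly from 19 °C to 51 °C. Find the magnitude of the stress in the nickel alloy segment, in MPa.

With the walls removed the bar would change length by δ_free = Σ αᵢΔT Lᵢ = 23.2×10⁻⁶×32×900 + 13.2×10⁻⁶×32×425 + 16.9×10⁻⁶×32×425 = 1.078 mm.
Since the ends are fixed, an axial force P builds up, equal in every segment, with P · Σ Lᵢ/(AᵢEᵢ) = δ_free.
Σ Lᵢ/(AᵢEᵢ) = 900/(2300×72×10³) + 425/(350×206×10³) + 425/(425×124×10³) = 1.939×10⁻⁵ mm/N.
So P = 1.078 / 1.939×10⁻⁵ = 55.56 kN, compressive.
σ_{nickel alloy} = P / A = 55560 / 350 = 158.7 MPa.

σ ≈ 159 MPa (compressive)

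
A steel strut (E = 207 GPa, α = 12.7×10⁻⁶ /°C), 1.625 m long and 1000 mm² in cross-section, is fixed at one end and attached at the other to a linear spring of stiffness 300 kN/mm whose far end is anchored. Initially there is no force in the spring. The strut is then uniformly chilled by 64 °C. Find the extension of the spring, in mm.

δ ≈ 0.394 mm

If the spring were absent the strut would shorten by αΔT L = 12.7×10⁻⁶ × 64 × 1625 = 1.321 mm.
Let P be the tensile force in the spring. The strut extends elastically by PL/(AE) and the spring stretches by P/k; together these equal δ_free.
So P = δ_free / [L/(AE) + 1/k] = 1.321 / [ 1625/(1000×207×10³) + 1/(300×10³) ].
P = 1.321 / 1.118×10⁻⁵ = 118100 N.
Spring extension = P/k = 118100/(300×10³) = 0.3937 mm.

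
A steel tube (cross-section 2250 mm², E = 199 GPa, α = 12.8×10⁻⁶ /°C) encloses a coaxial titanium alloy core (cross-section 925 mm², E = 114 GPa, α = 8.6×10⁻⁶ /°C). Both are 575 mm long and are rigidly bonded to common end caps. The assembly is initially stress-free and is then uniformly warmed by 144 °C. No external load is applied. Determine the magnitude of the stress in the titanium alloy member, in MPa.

σ ≈ 55.8 MPa (tensile)

Both members must finish at the same length. With the larger α, the steel tends to over-expand; the plates restrain it, putting the steel in compression and the titanium alloy in tension. With no external load the two internal forces are equal and opposite, magnitude P.
Setting the final lengths equal and cancelling L: (α₁ − α₂)ΔT = P/(A₁E₁) + P/(A₂E₂).
|α₁ − α₂|·ΔT = 4.2×10⁻⁶ × 144 = 0.0006048.
1/(A₁E₁) + 1/(A₂E₂) = 1/(2250×199×10³) + 1/(925×114×10³) = 1.172×10⁻⁸ N⁻¹.
P = 0.0006048 / 1.172×10⁻⁸ = 51620 N = 51.62 kN.
σ_{titanium alloy} = P/A₂ = 51620/925 = 55.8 MPa, tensile.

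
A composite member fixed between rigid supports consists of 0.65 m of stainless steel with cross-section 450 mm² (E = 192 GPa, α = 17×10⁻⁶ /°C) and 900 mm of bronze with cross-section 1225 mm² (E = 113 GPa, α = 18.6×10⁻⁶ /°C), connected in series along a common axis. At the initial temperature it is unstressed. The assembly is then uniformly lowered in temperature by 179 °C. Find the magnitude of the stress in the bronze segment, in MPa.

With the walls removed the bar would change length by δ_free = Σ αᵢΔT Lᵢ = 17×10⁻⁶×179×650 + 18.6×10⁻⁶×179×900 = 4.974 mm.
Since the ends are fixed, an axial force P builds up, equal in every segment, with P · Σ Lᵢ/(AᵢEᵢ) = δ_free.
The series flexibility is Σ Lᵢ/(AᵢEᵢ) = 650/(450×192×10³) + 900/(1225×113×10³) = 1.402×10⁻⁵ mm/N.
P = 4.974 / 1.402×10⁻⁵ = 354700 N = 354.7 kN, tensile.
σ_{bronze} = P / A = 354700 / 1225 = 289.5 MPa.

σ ≈ 290 MPa (tensile)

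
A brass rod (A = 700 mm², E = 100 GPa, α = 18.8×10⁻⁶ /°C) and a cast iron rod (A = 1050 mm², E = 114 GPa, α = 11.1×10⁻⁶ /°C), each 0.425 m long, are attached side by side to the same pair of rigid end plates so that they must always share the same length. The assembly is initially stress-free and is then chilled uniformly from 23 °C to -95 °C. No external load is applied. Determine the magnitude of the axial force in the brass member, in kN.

Equilibrium of a rigid end plate with no external load gives equal and opposite internal forces ±P in the two members. Since α_{brass} > α_{cast iron}, cooling drives the brass into tension and the cast iron into compression.
Compatibility of the two members (thermal + elastic change equal): (α₁ − α₂)ΔT = P·[1/(A₁E₁) + 1/(A₂E₂)].
|α₁ − α₂|·ΔT = 7.7×10⁻⁶ × 118 = 0.0009086.
1/(A₁E₁) + 1/(A₂E₂) = 1/(700×100×10³) + 1/(1050×114×10³) = 2.264×10⁻⁸ N⁻¹.
So P = 0.0009086 / 2.264×10⁻⁸ = 40.13 kN.

P ≈ 40.1 kN (tensile in the brass)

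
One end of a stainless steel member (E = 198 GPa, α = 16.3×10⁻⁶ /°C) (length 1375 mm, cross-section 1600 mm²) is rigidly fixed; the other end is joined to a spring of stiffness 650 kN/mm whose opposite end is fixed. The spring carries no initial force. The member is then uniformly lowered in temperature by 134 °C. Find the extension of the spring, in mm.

The unrestrained thermal change is αΔT L = 16.3×10⁻⁶ × 134 × 1375 = 3.003 mm.
Let P be the tensile force in the spring. The member extends elastically by PL/(AE) and the spring stretches by P/k; together these equal δ_free.
P [ L/(AE) + 1/k ] = δ_free → P [ 1375/(1600×198×10³) + 1/(650×10³) ] = 3.003.
P = 3.003 / 5.879×10⁻⁶ = 510900 N.
Spring extension = P/k = 510900/(650×10³) = 0.786 mm.

δ ≈ 0.786 mm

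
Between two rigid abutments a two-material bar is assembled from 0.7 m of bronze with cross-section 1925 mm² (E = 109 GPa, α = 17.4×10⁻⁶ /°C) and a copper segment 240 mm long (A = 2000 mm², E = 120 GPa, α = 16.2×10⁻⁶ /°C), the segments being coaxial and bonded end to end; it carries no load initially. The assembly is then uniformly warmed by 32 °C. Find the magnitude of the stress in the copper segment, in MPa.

σ ≈ 59.3 MPa (compressive)

With the walls removed the bar would change length by δ_free = Σ αᵢΔT Lᵢ = 17.4×10⁻⁶×32×700 + 16.2×10⁻⁶×32×240 = 0.5142 mm.
Since the ends are fixed, an axial force P builds up, equal in every segment, with P · Σ Lᵢ/(AᵢEᵢ) = δ_free.
Σ Lᵢ/(AᵢEᵢ) = 700/(1925×109×10³) + 240/(2000×120×10³) = 4.336×10⁻⁶ mm/N.
P = 0.5142 / 4.336×10⁻⁶ = 118600 N = 118.6 kN, compressive.
σ_{copper} = P / A = 118600 / 2000 = 59.29 MPa.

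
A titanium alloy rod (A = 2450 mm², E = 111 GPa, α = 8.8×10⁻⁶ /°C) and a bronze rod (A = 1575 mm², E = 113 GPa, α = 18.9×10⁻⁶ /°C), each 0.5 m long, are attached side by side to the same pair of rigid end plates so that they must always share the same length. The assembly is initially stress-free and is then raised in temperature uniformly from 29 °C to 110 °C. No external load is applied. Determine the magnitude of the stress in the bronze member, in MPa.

Equilibrium of a rigid end plate with no external load gives equal and opposite internal forces ±P in the two members. Since α_{bronze} > α_{titanium alloy}, heating drives the bronze into compression and the titanium alloy into tension.
Setting the final lengths equal and cancelling L: (α₁ − α₂)ΔT = P/(A₁E₁) + P/(A₂E₂).
|α₁ − α₂|·ΔT = 10.1×10⁻⁶ × 81 = 0.0008181.
1/(A₁E₁) + 1/(A₂E₂) = 1/(2450×111×10³) + 1/(1575×113×10³) = 9.296×10⁻⁹ N⁻¹.
P = 0.0008181 / 9.296×10⁻⁹ = 88010 N = 88.01 kN.
σ_{bronze} = P/A₂ = 88010/1575 = 55.88 MPa, compressive.

σ ≈ 55.9 MPa (compressive)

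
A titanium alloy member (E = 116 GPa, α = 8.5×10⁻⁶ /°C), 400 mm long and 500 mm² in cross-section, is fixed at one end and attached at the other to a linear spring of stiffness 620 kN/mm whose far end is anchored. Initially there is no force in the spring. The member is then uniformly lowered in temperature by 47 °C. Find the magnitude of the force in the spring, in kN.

P ≈ 18.8 kN

If the spring were absent the member would shorten by αΔT L = 8.5×10⁻⁶ × 47 × 400 = 0.1598 mm.
With a force P in the spring, the elastic change of the member is PL/(AE) and that of the spring is P/k; compatibility requires their sum to equal δ_free.
So P = δ_free / [L/(AE) + 1/k] = 0.1598 / [ 400/(500×116×10³) + 1/(620×10³) ].
P = 0.1598 / 8.509×10⁻⁶ = 18780 N.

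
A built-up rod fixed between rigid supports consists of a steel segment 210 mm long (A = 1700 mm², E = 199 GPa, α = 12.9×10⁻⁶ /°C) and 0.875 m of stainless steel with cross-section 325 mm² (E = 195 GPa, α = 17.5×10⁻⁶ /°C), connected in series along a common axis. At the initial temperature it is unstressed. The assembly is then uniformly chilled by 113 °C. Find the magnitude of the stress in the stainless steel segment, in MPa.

With the walls removed the bar would change length by δ_free = Σ αᵢΔT Lᵢ = 12.9×10⁻⁶×113×210 + 17.5×10⁻⁶×113×875 = 2.036 mm.
Since the ends are fixed, an axial force P builds up, equal in every segment, with P · Σ Lᵢ/(AᵢEᵢ) = δ_free.
The series flexibility is Σ Lᵢ/(AᵢEᵢ) = 210/(1700×199×10³) + 875/(325×195×10³) = 1.443×10⁻⁵ mm/N.
Hence P = δ_free / Σ(L/AE) = 2.036/1.443×10⁻⁵ = 141.1 kN (tensile).
σ_{stainless steel} = P / A = 141100 / 325 = 434.3 MPa.

σ ≈ 434 MPa (tensile)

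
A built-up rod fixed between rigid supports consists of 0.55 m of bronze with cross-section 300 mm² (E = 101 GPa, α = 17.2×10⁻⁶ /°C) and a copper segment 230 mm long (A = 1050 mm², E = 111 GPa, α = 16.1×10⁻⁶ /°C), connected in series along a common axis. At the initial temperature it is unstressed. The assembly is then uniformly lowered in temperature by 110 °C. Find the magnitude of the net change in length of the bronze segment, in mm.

Free thermal contraction of the whole bar: Σ αᵢΔT Lᵢ = 17.2×10⁻⁶×110×550 + 16.1×10⁻⁶×110×230 = 1.448 mm.
The walls prevent any net length change, so an axial force P (same in every segment) develops. Compatibility: P · Σ Lᵢ/(AᵢEᵢ) = δ_free.
The series flexibility is Σ Lᵢ/(AᵢEᵢ) = 550/(300×101×10³) + 230/(1050×111×10³) = 2.013×10⁻⁵ mm/N.
So P = 1.448 / 2.013×10⁻⁵ = 71.95 kN, tensile.
For the bronze segment, free thermal change = 17.2×10⁻⁶×110×550 = 1.041 mm and elastic change from P = 71950×550/(300×101×10³) = 1.306 mm; these oppose, so the net change is 0.265 mm (segment lengthens).

|ΔL| ≈ 0.265 mm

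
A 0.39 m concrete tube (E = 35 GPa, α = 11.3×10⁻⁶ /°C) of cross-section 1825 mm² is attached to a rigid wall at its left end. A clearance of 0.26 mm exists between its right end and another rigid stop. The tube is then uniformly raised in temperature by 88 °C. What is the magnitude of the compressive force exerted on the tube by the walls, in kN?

P ≈ 20.9 kN

Unrestrained expansion: δ_free = αΔT L = 11.3×10⁻⁶ × 88 × 390 = 0.3878 mm.
The gap closes (δ_free > 0.26 mm) and the wall then resists a further 0.3878 − 0.26 = 0.1278 mm of expansion.
Compatibility: PL/(AE) = 0.1278 mm, so σ = P/A = E × (0.1278/390) = 11.47 MPa.
Force on the wall = σA = 11.47 × 1825 mm² = 20.93 kN.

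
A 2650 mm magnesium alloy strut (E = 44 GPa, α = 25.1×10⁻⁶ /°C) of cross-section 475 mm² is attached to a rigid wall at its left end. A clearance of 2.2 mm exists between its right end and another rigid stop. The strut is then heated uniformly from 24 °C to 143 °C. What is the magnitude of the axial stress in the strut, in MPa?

σ ≈ 94.9 MPa (compressive)

If the wall were absent the strut would grow by αΔT L = 25.1×10⁻⁶ × 119 × 2650 = 7.915 mm.
This exceeds the 2.2 mm gap, so the wall pushes back. The portion of expansion that must be recovered elastically is δ_free − gap = 7.915 − 2.2 = 5.715 mm.
So σ = E(δ_free − g)/L = 44×10³ × 5.715/2650 = 94.9 MPa.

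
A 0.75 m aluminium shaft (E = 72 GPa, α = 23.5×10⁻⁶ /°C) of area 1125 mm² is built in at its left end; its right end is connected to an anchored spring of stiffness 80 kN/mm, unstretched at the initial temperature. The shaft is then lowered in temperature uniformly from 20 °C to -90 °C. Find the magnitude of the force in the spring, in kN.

Free thermal contraction: δ_free = αΔT L = 23.5×10⁻⁶ × 110 × 750 = 1.939 mm.
Let P be the tensile force in the spring. The shaft extends elastically by PL/(AE) and the spring stretches by P/k; together these equal δ_free.
P [ L/(AE) + 1/k ] = δ_free → P [ 750/(1125×72×10³) + 1/(80×10³) ] = 1.939.
P = 1.939 / 2.176×10⁻⁵ = 89100 N.

P ≈ 89.1 kN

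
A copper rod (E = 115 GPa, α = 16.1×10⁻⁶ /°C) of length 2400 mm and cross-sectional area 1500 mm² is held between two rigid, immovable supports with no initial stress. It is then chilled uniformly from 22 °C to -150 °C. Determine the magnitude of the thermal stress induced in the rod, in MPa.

σ ≈ 318 MPa (tensile)

Because both ends are immovable the net strain is zero, and the suppressed thermal strain is αΔT = 16.1×10⁻⁶ × 172 = 2769.2×10⁻⁶.
The stress required to suppress this strain is σ = Eε = 115×10³ × 2769.2×10⁻⁶ = 318.5 MPa, tensile since the rod is trying to contract.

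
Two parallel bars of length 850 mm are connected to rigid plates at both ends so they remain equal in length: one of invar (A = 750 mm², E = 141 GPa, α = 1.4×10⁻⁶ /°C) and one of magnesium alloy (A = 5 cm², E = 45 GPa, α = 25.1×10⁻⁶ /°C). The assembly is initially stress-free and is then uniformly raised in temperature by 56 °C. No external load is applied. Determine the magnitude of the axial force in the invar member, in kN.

P ≈ 24.6 kN (tensile in the invar)

Equilibrium of a rigid end plate with no external load gives equal and opposite internal forces ±P in the two members. Since α_{magnesium alloy} > α_{invar}, heating drives the magnesium alloy into compression and the invar into tension.
Compatibility of the two members (thermal + elastic change equal): (α₁ − α₂)ΔT = P·[1/(A₁E₁) + 1/(A₂E₂)].
|α₁ − α₂|·ΔT = 23.7×10⁻⁶ × 56 = 0.001327.
1/(A₁E₁) + 1/(A₂E₂) = 1/(750×141×10³) + 1/(500×45×10³) = 5.39×10⁻⁸ N⁻¹.
P = 0.001327 / 5.39×10⁻⁸ = 24620 N = 24.62 kN.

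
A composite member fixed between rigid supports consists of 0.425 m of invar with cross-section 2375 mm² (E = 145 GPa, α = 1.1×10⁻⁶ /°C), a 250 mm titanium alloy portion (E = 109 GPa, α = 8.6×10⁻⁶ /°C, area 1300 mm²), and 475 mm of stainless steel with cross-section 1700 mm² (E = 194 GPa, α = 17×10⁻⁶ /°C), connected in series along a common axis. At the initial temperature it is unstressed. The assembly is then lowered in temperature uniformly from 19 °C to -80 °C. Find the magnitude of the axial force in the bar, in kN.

If the supports were absent, the total length change would be Σ αᵢΔT Lᵢ = 1.1×10⁻⁶×99×425 + 8.6×10⁻⁶×99×250 + 17×10⁻⁶×99×475 = 1.059 mm.
Since the ends are fixed, an axial force P builds up, equal in every segment, with P · Σ Lᵢ/(AᵢEᵢ) = δ_free.
Σ Lᵢ/(AᵢEᵢ) = 425/(2375×145×10³) + 250/(1300×109×10³) + 475/(1700×194×10³) = 4.439×10⁻⁶ mm/N.
P = 1.059 / 4.439×10⁻⁶ = 238500 N = 238.5 kN, tensile.

P ≈ 238 kN (tensile)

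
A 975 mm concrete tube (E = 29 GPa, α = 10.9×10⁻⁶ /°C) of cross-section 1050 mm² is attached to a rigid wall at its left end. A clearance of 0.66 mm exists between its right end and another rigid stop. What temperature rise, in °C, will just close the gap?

The gap closes when αΔT L = 0.66 mm, since the tube is still unstressed at that instant.
So ΔT = g/(αL) = 0.66/(10.9×10⁻⁶ × 975) = 62.1 °C.

ΔT ≈ 62.1 °C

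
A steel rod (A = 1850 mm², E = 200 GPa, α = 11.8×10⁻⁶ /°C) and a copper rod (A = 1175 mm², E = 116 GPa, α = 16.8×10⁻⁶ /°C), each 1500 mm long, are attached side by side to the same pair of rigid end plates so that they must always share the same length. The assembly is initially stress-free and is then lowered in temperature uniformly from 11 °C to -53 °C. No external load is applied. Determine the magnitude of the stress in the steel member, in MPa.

σ ≈ 17.2 MPa (compressive)

Equilibrium of a rigid end plate with no external load gives equal and opposite internal forces ±P in the two members. Since α_{copper} > α_{steel}, cooling drives the copper into tension and the steel into compression.
Equating the net (thermal + elastic) strains gives |α₁ − α₂|·ΔT = P·[1/(A₁E₁) + 1/(A₂E₂)].
|α₁ − α₂|·ΔT = 5×10⁻⁶ × 64 = 0.00032.
1/(A₁E₁) + 1/(A₂E₂) = 1/(1850×200×10³) + 1/(1175×116×10³) = 1.004×10⁻⁸ N⁻¹.
P = 0.00032 / 1.004×10⁻⁸ = 31870 N = 31.87 kN.
σ_{steel} = P/A₁ = 31870/1850 = 17.23 MPa, compressive.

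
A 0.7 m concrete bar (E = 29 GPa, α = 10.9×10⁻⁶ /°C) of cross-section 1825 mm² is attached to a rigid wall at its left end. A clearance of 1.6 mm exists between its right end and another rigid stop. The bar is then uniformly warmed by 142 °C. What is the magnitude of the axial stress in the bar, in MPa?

Unrestrained expansion: δ_free = αΔT L = 10.9×10⁻⁶ × 142 × 700 = 1.083 mm.
This is smaller than the 1.6 mm clearance, so the bar expands freely without reaching the stop — the stress is zero.

σ ≈ 0 MPa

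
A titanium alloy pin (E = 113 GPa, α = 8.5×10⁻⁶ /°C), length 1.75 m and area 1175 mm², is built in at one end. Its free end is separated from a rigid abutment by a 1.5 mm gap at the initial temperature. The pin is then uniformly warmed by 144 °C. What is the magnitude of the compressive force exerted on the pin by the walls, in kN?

P ≈ 48.7 kN

Free thermal elongation = αΔT L = 8.5×10⁻⁶ × 144 × 1750 = 2.142 mm.
This exceeds the 1.5 mm gap, so the wall pushes back. The portion of expansion that must be recovered elastically is δ_free − gap = 2.142 − 1.5 = 0.642 mm.
That suppressed elongation corresponds to σ = E·Δ/L = 113×10³ × 0.642/1750 = 41.45 MPa.
Force on the wall = σA = 41.45 × 1175 mm² = 48.71 kN.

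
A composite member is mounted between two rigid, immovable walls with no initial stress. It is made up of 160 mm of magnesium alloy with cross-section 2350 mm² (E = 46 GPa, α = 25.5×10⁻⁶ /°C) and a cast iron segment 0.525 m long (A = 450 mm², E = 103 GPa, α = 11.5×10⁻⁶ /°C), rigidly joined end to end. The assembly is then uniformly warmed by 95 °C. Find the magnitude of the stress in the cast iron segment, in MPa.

If the supports were absent, the total length change would be Σ αᵢΔT Lᵢ = 25.5×10⁻⁶×95×160 + 11.5×10⁻⁶×95×525 = 0.9612 mm.
Since the ends are fixed, an axial force P builds up, equal in every segment, with P · Σ Lᵢ/(AᵢEᵢ) = δ_free.
Σ Lᵢ/(AᵢEᵢ) = 160/(2350×46×10³) + 525/(450×103×10³) = 1.281×10⁻⁵ mm/N.
P = 0.9612 / 1.281×10⁻⁵ = 75050 N = 75.05 kN, compressive.
σ_{cast iron} = P / A = 75050 / 450 = 166.8 MPa.

σ ≈ 167 MPa (compressive)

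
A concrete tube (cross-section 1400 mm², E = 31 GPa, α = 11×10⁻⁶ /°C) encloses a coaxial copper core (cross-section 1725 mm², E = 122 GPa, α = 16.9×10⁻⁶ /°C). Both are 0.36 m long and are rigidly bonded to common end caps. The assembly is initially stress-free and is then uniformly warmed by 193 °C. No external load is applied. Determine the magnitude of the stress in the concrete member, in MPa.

σ ≈ 29.3 MPa (tensile)

The copper has the larger α, so on heating it would change length more than the concrete if both were free. The rigid plates force a common final length, so the copper is put into compression and the concrete into tension, with equal and opposite forces P (no external load).
Setting the final lengths equal and cancelling L: (α₁ − α₂)ΔT = P/(A₁E₁) + P/(A₂E₂).
|α₁ − α₂|·ΔT = 5.9×10⁻⁶ × 193 = 0.001139.
1/(A₁E₁) + 1/(A₂E₂) = 1/(1400×31×10³) + 1/(1725×122×10³) = 2.779×10⁻⁸ N⁻¹.
So P = 0.001139 / 2.779×10⁻⁸ = 40.97 kN.
σ_{concrete} = P/A₁ = 40970/1400 = 29.26 MPa, tensile.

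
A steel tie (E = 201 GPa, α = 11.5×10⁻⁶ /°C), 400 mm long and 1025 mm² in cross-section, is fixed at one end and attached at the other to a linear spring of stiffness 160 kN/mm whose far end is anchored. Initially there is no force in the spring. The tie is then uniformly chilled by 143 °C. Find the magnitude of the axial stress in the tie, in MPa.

If the spring were absent the tie would shorten by αΔT L = 11.5×10⁻⁶ × 143 × 400 = 0.6578 mm.
Let P be the tensile force in the spring. The tie extends elastically by PL/(AE) and the spring stretches by P/k; together these equal δ_free.
P [ L/(AE) + 1/k ] = δ_free → P [ 400/(1025×201×10³) + 1/(160×10³) ] = 0.6578.
P = 0.6578 / 8.192×10⁻⁶ = 80300 N.
σ = P/A = 80300/1025 = 78.34 MPa.

σ ≈ 78.3 MPa (tensile)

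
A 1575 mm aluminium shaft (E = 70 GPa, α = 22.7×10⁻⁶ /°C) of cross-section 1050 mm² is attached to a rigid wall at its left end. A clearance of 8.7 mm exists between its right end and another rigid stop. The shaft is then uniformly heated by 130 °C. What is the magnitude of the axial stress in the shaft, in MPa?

σ ≈ 0 MPa

If the wall were absent the shaft would grow by αΔT L = 22.7×10⁻⁶ × 130 × 1575 = 4.648 mm.
This is smaller than the 8.7 mm clearance, so the shaft expands freely without reaching the stop — the stress is zero.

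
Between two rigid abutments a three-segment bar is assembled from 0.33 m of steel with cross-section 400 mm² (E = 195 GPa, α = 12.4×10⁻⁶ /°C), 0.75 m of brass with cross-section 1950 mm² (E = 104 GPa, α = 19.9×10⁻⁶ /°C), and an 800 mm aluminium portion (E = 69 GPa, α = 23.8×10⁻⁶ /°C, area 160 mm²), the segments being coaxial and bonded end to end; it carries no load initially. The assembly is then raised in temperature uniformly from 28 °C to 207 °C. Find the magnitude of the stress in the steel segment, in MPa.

σ ≈ 212 MPa (compressive)

If the supports were absent, the total length change would be Σ αᵢΔT Lᵢ = 12.4×10⁻⁶×179×330 + 19.9×10⁻⁶×179×750 + 23.8×10⁻⁶×179×800 = 6.812 mm.
The rigid supports impose zero overall length change; the single axial force P common to all segments must satisfy P Σ Lᵢ/(AᵢEᵢ) = δ_free.
Σ Lᵢ/(AᵢEᵢ) = 330/(400×195×10³) + 750/(1950×104×10³) + 800/(160×69×10³) = 8.039×10⁻⁵ mm/N.
So P = 6.812 / 8.039×10⁻⁵ = 84.74 kN, compressive.
σ_{steel} = P / A = 84740 / 400 = 211.8 MPa.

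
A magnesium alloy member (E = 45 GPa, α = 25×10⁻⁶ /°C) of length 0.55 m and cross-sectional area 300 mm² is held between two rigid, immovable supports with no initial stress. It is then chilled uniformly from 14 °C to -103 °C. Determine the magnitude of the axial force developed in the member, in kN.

P ≈ 39.5 kN (tensile)

With zero net strain, σ = E·αΔT = 45 GPa × 25×10⁻⁶ × 117 = 131.6 MPa.
Then P = σA = 131.6 × 300 mm² = 39.49 kN, tensile.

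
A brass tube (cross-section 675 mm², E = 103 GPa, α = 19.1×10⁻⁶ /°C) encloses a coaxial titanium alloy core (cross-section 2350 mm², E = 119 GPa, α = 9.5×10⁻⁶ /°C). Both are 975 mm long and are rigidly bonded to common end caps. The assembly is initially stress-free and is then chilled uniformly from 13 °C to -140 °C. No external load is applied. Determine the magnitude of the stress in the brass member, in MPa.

Both members must finish at the same length. With the larger α, the brass tends to over-contract; the plates restrain it, putting the brass in tension and the titanium alloy in compression. With no external load the two internal forces are equal and opposite, magnitude P.
Compatibility of the two members (thermal + elastic change equal): (α₁ − α₂)ΔT = P·[1/(A₁E₁) + 1/(A₂E₂)].
|α₁ − α₂|·ΔT = 9.6×10⁻⁶ × 153 = 0.001469.
1/(A₁E₁) + 1/(A₂E₂) = 1/(675×103×10³) + 1/(2350×119×10³) = 1.796×10⁻⁸ N⁻¹.
So P = 0.001469 / 1.796×10⁻⁸ = 81.79 kN.
σ_{brass} = P/A₁ = 81790/675 = 121.2 MPa, tensile.

σ ≈ 121 MPa (tensile)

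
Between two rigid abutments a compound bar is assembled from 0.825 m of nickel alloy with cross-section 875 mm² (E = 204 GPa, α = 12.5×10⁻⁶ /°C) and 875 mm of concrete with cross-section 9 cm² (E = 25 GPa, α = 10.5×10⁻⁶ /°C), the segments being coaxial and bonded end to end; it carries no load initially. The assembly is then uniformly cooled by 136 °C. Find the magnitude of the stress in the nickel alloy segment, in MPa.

σ ≈ 69.7 MPa (tensile)

Free thermal contraction of the whole bar: Σ αᵢΔT Lᵢ = 12.5×10⁻⁶×136×825 + 10.5×10⁻⁶×136×875 = 2.652 mm.
Since the ends are fixed, an axial force P builds up, equal in every segment, with P · Σ Lᵢ/(AᵢEᵢ) = δ_free.
The series flexibility is Σ Lᵢ/(AᵢEᵢ) = 825/(875×204×10³) + 875/(900×25×10³) = 4.351×10⁻⁵ mm/N.
Hence P = δ_free / Σ(L/AE) = 2.652/4.351×10⁻⁵ = 60.95 kN (tensile).
σ_{nickel alloy} = P / A = 60950 / 875 = 69.66 MPa.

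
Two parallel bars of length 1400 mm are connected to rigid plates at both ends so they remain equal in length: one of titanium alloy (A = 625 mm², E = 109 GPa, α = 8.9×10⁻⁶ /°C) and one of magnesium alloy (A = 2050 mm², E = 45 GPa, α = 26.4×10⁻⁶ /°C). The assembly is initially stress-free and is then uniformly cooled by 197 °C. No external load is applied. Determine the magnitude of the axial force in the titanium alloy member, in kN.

P ≈ 135 kN (compressive in the titanium alloy)

Both members must finish at the same length. With the larger α, the magnesium alloy tends to over-contract; the plates restrain it, putting the magnesium alloy in tension and the titanium alloy in compression. With no external load the two internal forces are equal and opposite, magnitude P.
Setting the final lengths equal and cancelling L: (α₁ − α₂)ΔT = P/(A₁E₁) + P/(A₂E₂).
|α₁ − α₂|·ΔT = 17.5×10⁻⁶ × 197 = 0.003447.
1/(A₁E₁) + 1/(A₂E₂) = 1/(625×109×10³) + 1/(2050×45×10³) = 2.552×10⁻⁸ N⁻¹.
So P = 0.003447 / 2.552×10⁻⁸ = 135.1 kN.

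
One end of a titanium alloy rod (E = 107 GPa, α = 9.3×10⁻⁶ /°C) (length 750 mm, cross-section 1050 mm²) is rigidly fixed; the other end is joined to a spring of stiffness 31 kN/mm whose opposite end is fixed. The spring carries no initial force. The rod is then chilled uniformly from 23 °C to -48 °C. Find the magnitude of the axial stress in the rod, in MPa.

σ ≈ 12.1 MPa (tensile)

The unrestrained thermal change is αΔT L = 9.3×10⁻⁶ × 71 × 750 = 0.4952 mm.
Let P be the tensile force in the spring. The rod extends elastically by PL/(AE) and the spring stretches by P/k; together these equal δ_free.
P [ L/(AE) + 1/k ] = δ_free → P [ 750/(1050×107×10³) + 1/(31×10³) ] = 0.4952.
P = 0.4952 / 3.893×10⁻⁵ = 12720 N.
σ = P/A = 12720/1050 = 12.11 MPa.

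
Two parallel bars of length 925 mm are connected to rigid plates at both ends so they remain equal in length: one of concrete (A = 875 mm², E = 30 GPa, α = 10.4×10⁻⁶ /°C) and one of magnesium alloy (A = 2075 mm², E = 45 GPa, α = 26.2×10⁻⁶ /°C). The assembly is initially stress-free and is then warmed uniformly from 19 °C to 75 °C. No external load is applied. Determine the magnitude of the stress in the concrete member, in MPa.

σ ≈ 20.7 MPa (tensile)

Both members must finish at the same length. With the larger α, the magnesium alloy tends to over-expand; the plates restrain it, putting the magnesium alloy in compression and the concrete in tension. With no external load the two internal forces are equal and opposite, magnitude P.
Compatibility of the two members (thermal + elastic change equal): (α₁ − α₂)ΔT = P·[1/(A₁E₁) + 1/(A₂E₂)].
|α₁ − α₂|·ΔT = 15.8×10⁻⁶ × 56 = 0.0008848.
1/(A₁E₁) + 1/(A₂E₂) = 1/(875×30×10³) + 1/(2075×45×10³) = 4.88×10⁻⁸ N⁻¹.
P = 0.0008848 / 4.88×10⁻⁸ = 18130 N = 18.13 kN.
σ_{concrete} = P/A₁ = 18130/875 = 20.72 MPa, tensile.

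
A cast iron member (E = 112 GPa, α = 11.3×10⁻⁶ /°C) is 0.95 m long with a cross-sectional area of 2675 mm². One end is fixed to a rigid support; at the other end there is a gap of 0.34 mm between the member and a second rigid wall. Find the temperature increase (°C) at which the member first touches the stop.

ΔT ≈ 31.7 °C

Contact occurs when the free expansion equals the gap: αΔT L = 0.34 mm.
So ΔT = g/(αL) = 0.34/(11.3×10⁻⁶ × 950) = 31.67 °C.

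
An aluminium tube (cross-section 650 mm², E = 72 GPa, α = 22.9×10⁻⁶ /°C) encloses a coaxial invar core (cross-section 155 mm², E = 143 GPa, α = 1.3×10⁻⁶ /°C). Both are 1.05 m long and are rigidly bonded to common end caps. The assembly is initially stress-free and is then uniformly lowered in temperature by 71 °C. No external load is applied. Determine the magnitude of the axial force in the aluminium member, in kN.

The aluminium has the larger α, so on cooling it would change length more than the invar if both were free. The rigid plates force a common final length, so the aluminium is put into tension and the invar into compression, with equal and opposite forces P (no external load).
Equating the net (thermal + elastic) strains gives |α₁ − α₂|·ΔT = P·[1/(A₁E₁) + 1/(A₂E₂)].
|α₁ − α₂|·ΔT = 21.6×10⁻⁶ × 71 = 0.001534.
1/(A₁E₁) + 1/(A₂E₂) = 1/(650×72×10³) + 1/(155×143×10³) = 6.648×10⁻⁸ N⁻¹.
So P = 0.001534 / 6.648×10⁻⁸ = 23.07 kN.

P ≈ 23.1 kN (tensile in the aluminium)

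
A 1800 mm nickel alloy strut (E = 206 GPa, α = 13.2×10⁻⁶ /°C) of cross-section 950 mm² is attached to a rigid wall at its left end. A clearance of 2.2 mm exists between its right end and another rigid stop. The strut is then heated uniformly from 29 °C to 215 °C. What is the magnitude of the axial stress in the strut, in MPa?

Free thermal elongation = αΔT L = 13.2×10⁻⁶ × 186 × 1800 = 4.419 mm.
This exceeds the 2.2 mm gap, so the wall pushes back. The portion of expansion that must be recovered elastically is δ_free − gap = 4.419 − 2.2 = 2.219 mm.
Compatibility: PL/(AE) = 2.219 mm, so σ = P/A = E × (2.219/1800) = 254 MPa.

σ ≈ 254 MPa (compressive)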